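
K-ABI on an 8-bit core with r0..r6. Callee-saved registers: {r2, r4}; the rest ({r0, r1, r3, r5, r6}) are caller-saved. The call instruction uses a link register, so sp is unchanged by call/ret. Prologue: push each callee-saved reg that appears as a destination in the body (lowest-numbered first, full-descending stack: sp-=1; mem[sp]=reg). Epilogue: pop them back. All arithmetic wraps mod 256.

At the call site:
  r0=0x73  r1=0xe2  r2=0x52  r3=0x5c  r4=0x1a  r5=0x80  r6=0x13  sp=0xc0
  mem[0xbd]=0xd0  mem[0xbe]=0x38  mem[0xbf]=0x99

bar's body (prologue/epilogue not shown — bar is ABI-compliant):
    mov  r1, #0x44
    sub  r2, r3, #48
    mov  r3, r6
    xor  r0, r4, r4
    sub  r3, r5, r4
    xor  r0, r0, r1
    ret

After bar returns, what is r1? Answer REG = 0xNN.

prologue: push r2 → mem[0xbf]=0x52, sp=0xbf
body[0] mov  r1, #0x44 → r1=0x44
body[1] sub  r2, r3, #48 → r2=0x2c
body[2] mov  r3, r6 → r3=0x13
body[3] xor  r0, r4, r4 → r0=0x00
body[4] sub  r3, r5, r4 → r3=0x66
body[5] xor  r0, r0, r1 → r0=0x44
epilogue: pop r2=0x52, sp=0xc0
r1 is caller-saved → body value

REG = 0x44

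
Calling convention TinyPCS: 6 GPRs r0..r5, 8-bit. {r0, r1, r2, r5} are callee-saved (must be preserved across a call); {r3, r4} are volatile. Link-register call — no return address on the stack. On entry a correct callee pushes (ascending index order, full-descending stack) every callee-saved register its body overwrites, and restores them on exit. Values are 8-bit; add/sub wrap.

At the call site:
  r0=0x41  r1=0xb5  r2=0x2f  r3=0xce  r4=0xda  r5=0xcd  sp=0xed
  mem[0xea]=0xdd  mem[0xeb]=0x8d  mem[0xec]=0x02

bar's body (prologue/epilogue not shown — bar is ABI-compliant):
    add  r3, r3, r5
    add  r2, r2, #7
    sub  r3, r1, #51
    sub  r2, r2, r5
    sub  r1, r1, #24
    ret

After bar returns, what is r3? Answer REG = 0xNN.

REG = 0x82

prologue: push r1 → mem[0xec]=0xb5, sp=0xec
prologue: push r2 → mem[0xeb]=0x2f, sp=0xeb
body[0] add  r3, r3, r5 → r3=0x9b
body[1] add  r2, r2, #7 → r2=0x36
body[2] sub  r3, r1, #51 → r3=0x82
body[3] sub  r2, r2, r5 → r2=0x69
body[4] sub  r1, r1, #24 → r1=0x9d
epilogue: pop r2=0x2f, sp=0xec
epilogue: pop r1=0xb5, sp=0xed
r3 is caller-saved → body value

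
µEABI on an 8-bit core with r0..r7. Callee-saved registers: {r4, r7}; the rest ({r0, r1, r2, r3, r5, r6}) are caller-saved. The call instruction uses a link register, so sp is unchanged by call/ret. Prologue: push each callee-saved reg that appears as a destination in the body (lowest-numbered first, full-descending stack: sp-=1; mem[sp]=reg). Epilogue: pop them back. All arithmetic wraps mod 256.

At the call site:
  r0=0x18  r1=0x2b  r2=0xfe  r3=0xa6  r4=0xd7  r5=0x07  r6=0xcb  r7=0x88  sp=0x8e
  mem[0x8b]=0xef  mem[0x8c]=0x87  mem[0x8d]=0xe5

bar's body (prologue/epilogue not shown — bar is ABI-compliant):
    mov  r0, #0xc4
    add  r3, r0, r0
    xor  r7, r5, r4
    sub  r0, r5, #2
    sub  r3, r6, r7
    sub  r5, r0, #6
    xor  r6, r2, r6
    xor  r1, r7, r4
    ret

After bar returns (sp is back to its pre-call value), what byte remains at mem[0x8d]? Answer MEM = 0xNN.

MEM = 0x88

prologue: push r7 -> mem[0x8d]=0x88, sp=0x8d
body[0] mov  r0, #0xc4 -> r0=0xc4
body[1] add  r3, r0, r0 -> r3=0x88
body[2] xor  r7, r5, r4 -> r7=0xd0
body[3] sub  r0, r5, #2 -> r0=0x05
body[4] sub  r3, r6, r7 -> r3=0xfb
body[5] sub  r5, r0, #6 -> r5=0xff
body[6] xor  r6, r2, r6 -> r6=0x35
body[7] xor  r1, r7, r4 -> r1=0x07
epilogue: pop r7=0x88, sp=0x8e
prologue pushed ['r7'] at ['0x8d']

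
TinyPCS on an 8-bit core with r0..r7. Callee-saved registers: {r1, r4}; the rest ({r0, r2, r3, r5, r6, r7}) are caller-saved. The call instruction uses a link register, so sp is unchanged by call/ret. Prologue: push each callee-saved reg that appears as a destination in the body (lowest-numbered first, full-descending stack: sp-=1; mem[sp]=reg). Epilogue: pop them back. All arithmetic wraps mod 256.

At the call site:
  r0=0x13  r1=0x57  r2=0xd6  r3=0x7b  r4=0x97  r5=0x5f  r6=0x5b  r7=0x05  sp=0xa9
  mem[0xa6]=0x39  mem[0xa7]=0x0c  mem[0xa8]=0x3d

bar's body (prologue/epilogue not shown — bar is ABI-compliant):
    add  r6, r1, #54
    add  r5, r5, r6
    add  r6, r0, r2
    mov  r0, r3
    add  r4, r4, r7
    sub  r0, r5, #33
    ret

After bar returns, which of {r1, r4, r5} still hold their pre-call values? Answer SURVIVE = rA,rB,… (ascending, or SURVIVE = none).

SURVIVE = r1,r4

prologue: push r4 → mem[0xa8]=0x97, sp=0xa8
body[0] add  r6, r1, #54 → r6=0x8d
body[1] add  r5, r5, r6 → r5=0xec
body[2] add  r6, r0, r2 → r6=0xe9
body[3] mov  r0, r3 → r0=0x7b
body[4] add  r4, r4, r7 → r4=0x9c
body[5] sub  r0, r5, #33 → r0=0xcb
epilogue: pop r4=0x97, sp=0xa9
r1: callee-saved, written=False
r4: callee-saved, written=True
r5: caller-saved, written=True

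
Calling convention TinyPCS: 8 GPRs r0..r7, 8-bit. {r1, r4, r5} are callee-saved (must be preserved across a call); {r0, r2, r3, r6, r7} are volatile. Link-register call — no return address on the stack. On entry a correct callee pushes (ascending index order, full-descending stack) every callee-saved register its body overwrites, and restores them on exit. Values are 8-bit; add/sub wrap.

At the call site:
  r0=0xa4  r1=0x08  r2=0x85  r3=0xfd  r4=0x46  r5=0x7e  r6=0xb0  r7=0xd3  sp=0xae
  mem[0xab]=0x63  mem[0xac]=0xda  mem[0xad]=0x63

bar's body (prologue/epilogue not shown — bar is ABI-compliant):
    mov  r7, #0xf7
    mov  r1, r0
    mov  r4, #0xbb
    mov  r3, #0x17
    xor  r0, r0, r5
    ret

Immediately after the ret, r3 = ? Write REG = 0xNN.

REG = 0x17

prologue: push r1 → mem[0xad]=0x08, sp=0xad
prologue: push r4 → mem[0xac]=0x46, sp=0xac
body[0] mov  r7, #0xf7 → r7=0xf7
body[1] mov  r1, r0 → r1=0xa4
body[2] mov  r4, #0xbb → r4=0xbb
body[3] mov  r3, #0x17 → r3=0x17
body[4] xor  r0, r0, r5 → r0=0xda
epilogue: pop r4=0x46, sp=0xad
epilogue: pop r1=0x08, sp=0xae
r3 is caller-saved → body value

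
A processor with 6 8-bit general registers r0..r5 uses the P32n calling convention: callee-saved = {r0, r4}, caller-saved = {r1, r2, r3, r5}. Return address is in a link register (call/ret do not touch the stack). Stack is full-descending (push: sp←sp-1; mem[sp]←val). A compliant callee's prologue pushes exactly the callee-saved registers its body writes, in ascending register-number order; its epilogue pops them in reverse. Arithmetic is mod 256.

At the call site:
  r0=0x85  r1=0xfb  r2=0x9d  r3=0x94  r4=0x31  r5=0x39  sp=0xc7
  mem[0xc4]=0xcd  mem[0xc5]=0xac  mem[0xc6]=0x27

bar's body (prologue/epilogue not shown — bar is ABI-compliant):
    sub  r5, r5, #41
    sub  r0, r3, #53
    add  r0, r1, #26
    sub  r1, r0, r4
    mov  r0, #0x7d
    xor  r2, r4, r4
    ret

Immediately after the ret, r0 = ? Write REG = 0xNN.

prologue: push r0 → mem[0xc6]=0x85, sp=0xc6
body[0] sub  r5, r5, #41 → r5=0x10
body[1] sub  r0, r3, #53 → r0=0x5f
body[2] add  r0, r1, #26 → r0=0x15
body[3] sub  r1, r0, r4 → r1=0xe4
body[4] mov  r0, #0x7d → r0=0x7d
body[5] xor  r2, r4, r4 → r2=0x00
epilogue: pop r0=0x85, sp=0xc7
r0 is callee-saved → restored

REG = 0x85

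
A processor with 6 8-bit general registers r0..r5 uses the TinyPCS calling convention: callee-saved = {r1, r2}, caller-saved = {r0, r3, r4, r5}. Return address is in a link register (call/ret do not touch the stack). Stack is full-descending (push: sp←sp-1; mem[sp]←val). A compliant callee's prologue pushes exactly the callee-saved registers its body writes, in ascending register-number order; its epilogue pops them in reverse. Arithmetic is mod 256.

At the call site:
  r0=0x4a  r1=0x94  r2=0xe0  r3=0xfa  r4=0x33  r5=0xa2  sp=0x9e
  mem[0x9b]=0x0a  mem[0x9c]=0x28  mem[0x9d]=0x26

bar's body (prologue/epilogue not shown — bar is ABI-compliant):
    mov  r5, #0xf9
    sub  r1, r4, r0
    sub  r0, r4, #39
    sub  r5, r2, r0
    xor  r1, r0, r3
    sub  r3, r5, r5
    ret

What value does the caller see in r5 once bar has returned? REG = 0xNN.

prologue: push r1 -> mem[0x9d]=0x94, sp=0x9d
body[0] mov  r5, #0xf9 -> r5=0xf9
body[1] sub  r1, r4, r0 -> r1=0xe9
body[2] sub  r0, r4, #39 -> r0=0x0c
body[3] sub  r5, r2, r0 -> r5=0xd4
body[4] xor  r1, r0, r3 -> r1=0xf6
body[5] sub  r3, r5, r5 -> r3=0x00
epilogue: pop r1=0x94, sp=0x9e
r5 is caller-saved -> body value

REG = 0xd4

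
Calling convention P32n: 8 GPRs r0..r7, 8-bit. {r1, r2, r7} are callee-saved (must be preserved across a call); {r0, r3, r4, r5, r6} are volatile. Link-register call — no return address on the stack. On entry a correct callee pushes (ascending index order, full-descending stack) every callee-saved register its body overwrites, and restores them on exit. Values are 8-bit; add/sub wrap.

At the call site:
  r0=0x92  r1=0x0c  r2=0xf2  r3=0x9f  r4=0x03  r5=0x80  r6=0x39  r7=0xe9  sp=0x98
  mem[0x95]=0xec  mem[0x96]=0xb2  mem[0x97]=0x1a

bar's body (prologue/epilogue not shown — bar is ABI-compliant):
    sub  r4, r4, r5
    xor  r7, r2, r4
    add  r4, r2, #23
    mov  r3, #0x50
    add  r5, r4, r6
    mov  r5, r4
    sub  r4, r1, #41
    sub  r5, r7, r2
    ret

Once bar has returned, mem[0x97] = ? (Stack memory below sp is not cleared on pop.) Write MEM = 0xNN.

prologue: push r7 -> mem[0x97]=0xe9, sp=0x97
body[0] sub  r4, r4, r5 -> r4=0x83
body[1] xor  r7, r2, r4 -> r7=0x71
body[2] add  r4, r2, #23 -> r4=0x09
body[3] mov  r3, #0x50 -> r3=0x50
body[4] add  r5, r4, r6 -> r5=0x42
body[5] mov  r5, r4 -> r5=0x09
body[6] sub  r4, r1, #41 -> r4=0xe3
body[7] sub  r5, r7, r2 -> r5=0x7f
epilogue: pop r7=0xe9, sp=0x98
prologue pushed ['r7'] at ['0x97']

MEM = 0xe9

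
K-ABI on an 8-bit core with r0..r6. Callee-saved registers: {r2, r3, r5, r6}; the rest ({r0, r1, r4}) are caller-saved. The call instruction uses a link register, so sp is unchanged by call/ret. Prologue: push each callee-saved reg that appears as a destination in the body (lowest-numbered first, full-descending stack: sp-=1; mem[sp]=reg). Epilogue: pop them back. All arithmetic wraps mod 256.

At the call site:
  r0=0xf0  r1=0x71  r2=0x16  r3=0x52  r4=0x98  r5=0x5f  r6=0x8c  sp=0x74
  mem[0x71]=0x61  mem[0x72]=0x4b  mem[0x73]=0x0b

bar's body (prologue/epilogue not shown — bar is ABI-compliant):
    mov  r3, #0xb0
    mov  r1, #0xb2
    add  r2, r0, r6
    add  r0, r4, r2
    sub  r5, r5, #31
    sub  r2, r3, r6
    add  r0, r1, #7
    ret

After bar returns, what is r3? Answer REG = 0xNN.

prologue: push r2 → mem[0x73]=0x16, sp=0x73
prologue: push r3 → mem[0x72]=0x52, sp=0x72
prologue: push r5 → mem[0x71]=0x5f, sp=0x71
body[0] mov  r3, #0xb0 → r3=0xb0
body[1] mov  r1, #0xb2 → r1=0xb2
body[2] add  r2, r0, r6 → r2=0x7c
body[3] add  r0, r4, r2 → r0=0x14
body[4] sub  r5, r5, #31 → r5=0x40
body[5] sub  r2, r3, r6 → r2=0x24
body[6] add  r0, r1, #7 → r0=0xb9
epilogue: pop r5=0x5f, sp=0x72
epilogue: pop r3=0x52, sp=0x73
epilogue: pop r2=0x16, sp=0x74
r3 is callee-saved → restored

REG = 0x52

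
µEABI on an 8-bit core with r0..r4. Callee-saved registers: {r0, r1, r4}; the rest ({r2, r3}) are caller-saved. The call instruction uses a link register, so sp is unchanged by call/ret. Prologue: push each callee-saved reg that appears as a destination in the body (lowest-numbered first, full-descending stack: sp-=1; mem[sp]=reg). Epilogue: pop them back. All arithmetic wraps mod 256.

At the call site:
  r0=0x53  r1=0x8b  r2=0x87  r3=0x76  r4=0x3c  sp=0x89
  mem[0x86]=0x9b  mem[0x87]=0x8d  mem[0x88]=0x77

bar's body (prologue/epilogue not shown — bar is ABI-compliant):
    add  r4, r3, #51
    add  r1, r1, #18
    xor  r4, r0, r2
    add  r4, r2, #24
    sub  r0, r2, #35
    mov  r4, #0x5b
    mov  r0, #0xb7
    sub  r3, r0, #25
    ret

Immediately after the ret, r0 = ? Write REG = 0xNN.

prologue: push r0 -> mem[0x88]=0x53, sp=0x88
prologue: push r1 -> mem[0x87]=0x8b, sp=0x87
prologue: push r4 -> mem[0x86]=0x3c, sp=0x86
body[0] add  r4, r3, #51 -> r4=0xa9
body[1] add  r1, r1, #18 -> r1=0x9d
body[2] xor  r4, r0, r2 -> r4=0xd4
body[3] add  r4, r2, #24 -> r4=0x9f
body[4] sub  r0, r2, #35 -> r0=0x64
body[5] mov  r4, #0x5b -> r4=0x5b
body[6] mov  r0, #0xb7 -> r0=0xb7
body[7] sub  r3, r0, #25 -> r3=0x9e
epilogue: pop r4=0x3c, sp=0x87
epilogue: pop r1=0x8b, sp=0x88
epilogue: pop r0=0x53, sp=0x89
r0 is callee-saved -> restored

REG = 0x53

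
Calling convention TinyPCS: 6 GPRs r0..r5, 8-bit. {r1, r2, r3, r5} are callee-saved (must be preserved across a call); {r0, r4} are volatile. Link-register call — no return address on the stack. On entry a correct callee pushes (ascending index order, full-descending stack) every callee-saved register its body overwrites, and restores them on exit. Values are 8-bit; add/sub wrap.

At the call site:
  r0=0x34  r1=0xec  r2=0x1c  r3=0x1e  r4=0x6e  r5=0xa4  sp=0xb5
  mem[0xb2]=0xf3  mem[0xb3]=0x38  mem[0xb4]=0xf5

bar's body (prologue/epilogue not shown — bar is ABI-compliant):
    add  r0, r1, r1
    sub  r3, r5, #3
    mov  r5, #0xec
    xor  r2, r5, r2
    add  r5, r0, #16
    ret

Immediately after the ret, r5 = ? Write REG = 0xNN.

REG = 0xa4

prologue: push r2 → mem[0xb4]=0x1c, sp=0xb4
prologue: push r3 → mem[0xb3]=0x1e, sp=0xb3
prologue: push r5 → mem[0xb2]=0xa4, sp=0xb2
body[0] add  r0, r1, r1 → r0=0xd8
body[1] sub  r3, r5, #3 → r3=0xa1
body[2] mov  r5, #0xec → r5=0xec
body[3] xor  r2, r5, r2 → r2=0xf0
body[4] add  r5, r0, #16 → r5=0xe8
epilogue: pop r5=0xa4, sp=0xb3
epilogue: pop r3=0x1e, sp=0xb4
epilogue: pop r2=0x1c, sp=0xb5
r5 is callee-saved → restored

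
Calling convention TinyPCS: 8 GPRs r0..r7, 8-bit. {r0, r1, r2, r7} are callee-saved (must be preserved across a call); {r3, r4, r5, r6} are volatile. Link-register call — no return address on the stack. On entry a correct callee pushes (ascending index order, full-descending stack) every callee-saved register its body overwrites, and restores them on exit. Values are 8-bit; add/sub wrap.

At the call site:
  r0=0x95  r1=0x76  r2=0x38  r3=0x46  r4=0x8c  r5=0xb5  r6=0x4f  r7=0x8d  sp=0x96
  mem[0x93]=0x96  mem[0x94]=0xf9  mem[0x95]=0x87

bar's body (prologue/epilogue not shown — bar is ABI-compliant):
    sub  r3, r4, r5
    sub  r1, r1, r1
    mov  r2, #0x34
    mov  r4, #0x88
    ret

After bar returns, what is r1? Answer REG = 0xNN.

REG = 0x76

prologue: push r1 -> mem[0x95]=0x76, sp=0x95
prologue: push r2 -> mem[0x94]=0x38, sp=0x94
body[0] sub  r3, r4, r5 -> r3=0xd7
body[1] sub  r1, r1, r1 -> r1=0x00
body[2] mov  r2, #0x34 -> r2=0x34
body[3] mov  r4, #0x88 -> r4=0x88
epilogue: pop r2=0x38, sp=0x95
epilogue: pop r1=0x76, sp=0x96
r1 is callee-saved -> restored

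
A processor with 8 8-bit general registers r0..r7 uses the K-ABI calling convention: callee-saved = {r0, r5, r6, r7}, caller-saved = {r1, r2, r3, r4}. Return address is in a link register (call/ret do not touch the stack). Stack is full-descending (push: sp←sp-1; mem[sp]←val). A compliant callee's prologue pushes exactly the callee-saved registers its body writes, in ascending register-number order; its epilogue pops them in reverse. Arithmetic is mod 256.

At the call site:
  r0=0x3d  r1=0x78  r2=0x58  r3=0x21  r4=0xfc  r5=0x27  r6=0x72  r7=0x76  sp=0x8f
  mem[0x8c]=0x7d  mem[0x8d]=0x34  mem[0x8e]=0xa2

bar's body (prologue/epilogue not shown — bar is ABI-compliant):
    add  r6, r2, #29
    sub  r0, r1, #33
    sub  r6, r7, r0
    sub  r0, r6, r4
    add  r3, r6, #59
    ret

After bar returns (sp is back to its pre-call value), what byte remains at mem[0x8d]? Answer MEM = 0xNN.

prologue: push r0 → mem[0x8e]=0x3d, sp=0x8e
prologue: push r6 → mem[0x8d]=0x72, sp=0x8d
body[0] add  r6, r2, #29 → r6=0x75
body[1] sub  r0, r1, #33 → r0=0x57
body[2] sub  r6, r7, r0 → r6=0x1f
body[3] sub  r0, r6, r4 → r0=0x23
body[4] add  r3, r6, #59 → r3=0x5a
epilogue: pop r6=0x72, sp=0x8e
epilogue: pop r0=0x3d, sp=0x8f
prologue pushed ['r0', 'r6'] at ['0x8e', '0x8d']

MEM = 0x72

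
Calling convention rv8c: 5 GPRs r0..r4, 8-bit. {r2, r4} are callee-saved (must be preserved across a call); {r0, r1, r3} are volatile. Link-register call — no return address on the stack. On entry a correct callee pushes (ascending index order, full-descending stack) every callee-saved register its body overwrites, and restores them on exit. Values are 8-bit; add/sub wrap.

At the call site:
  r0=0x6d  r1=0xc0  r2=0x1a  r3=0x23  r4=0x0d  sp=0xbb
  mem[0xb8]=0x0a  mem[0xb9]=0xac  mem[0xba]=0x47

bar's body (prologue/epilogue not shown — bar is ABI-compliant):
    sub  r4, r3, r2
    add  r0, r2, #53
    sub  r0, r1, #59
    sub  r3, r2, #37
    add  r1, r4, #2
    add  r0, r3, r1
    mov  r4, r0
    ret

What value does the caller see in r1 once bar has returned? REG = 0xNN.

REG = 0x0b

prologue: push r4 → mem[0xba]=0x0d, sp=0xba
body[0] sub  r4, r3, r2 → r4=0x09
body[1] add  r0, r2, #53 → r0=0x4f
body[2] sub  r0, r1, #59 → r0=0x85
body[3] sub  r3, r2, #37 → r3=0xf5
body[4] add  r1, r4, #2 → r1=0x0b
body[5] add  r0, r3, r1 → r0=0x00
body[6] mov  r4, r0 → r4=0x00
epilogue: pop r4=0x0d, sp=0xbb
r1 is caller-saved → body value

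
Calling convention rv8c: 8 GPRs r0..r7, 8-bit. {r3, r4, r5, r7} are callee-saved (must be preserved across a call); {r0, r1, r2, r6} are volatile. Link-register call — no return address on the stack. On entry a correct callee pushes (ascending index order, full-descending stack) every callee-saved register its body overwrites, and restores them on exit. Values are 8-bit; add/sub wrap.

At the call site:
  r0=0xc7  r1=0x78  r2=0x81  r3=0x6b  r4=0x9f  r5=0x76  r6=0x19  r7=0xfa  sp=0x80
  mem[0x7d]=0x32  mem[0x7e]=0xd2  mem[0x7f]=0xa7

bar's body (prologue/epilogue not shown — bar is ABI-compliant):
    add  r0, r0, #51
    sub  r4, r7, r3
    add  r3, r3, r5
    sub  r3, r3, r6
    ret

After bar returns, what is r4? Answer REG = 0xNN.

REG = 0x9f

prologue: push r3 -> mem[0x7f]=0x6b, sp=0x7f
prologue: push r4 -> mem[0x7e]=0x9f, sp=0x7e
body[0] add  r0, r0, #51 -> r0=0xfa
body[1] sub  r4, r7, r3 -> r4=0x8f
body[2] add  r3, r3, r5 -> r3=0xe1
body[3] sub  r3, r3, r6 -> r3=0xc8
epilogue: pop r4=0x9f, sp=0x7f
epilogue: pop r3=0x6b, sp=0x80
r4 is callee-saved -> restored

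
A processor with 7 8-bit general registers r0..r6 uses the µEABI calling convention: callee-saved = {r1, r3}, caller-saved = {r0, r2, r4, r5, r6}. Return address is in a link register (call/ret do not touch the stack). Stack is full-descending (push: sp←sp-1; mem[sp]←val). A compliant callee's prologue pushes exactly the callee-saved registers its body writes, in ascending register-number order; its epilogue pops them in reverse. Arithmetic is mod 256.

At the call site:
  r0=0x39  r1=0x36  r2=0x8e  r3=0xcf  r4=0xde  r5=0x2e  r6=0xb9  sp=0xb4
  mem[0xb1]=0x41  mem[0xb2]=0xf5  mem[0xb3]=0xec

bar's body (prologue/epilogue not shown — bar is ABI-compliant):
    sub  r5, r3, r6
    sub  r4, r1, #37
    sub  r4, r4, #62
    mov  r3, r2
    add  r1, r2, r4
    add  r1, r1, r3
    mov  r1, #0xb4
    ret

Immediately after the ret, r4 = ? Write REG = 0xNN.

prologue: push r1 -> mem[0xb3]=0x36, sp=0xb3
prologue: push r3 -> mem[0xb2]=0xcf, sp=0xb2
body[0] sub  r5, r3, r6 -> r5=0x16
body[1] sub  r4, r1, #37 -> r4=0x11
body[2] sub  r4, r4, #62 -> r4=0xd3
body[3] mov  r3, r2 -> r3=0x8e
body[4] add  r1, r2, r4 -> r1=0x61
body[5] add  r1, r1, r3 -> r1=0xef
body[6] mov  r1, #0xb4 -> r1=0xb4
epilogue: pop r3=0xcf, sp=0xb3
epilogue: pop r1=0x36, sp=0xb4
r4 is caller-saved -> body value

REG = 0xd3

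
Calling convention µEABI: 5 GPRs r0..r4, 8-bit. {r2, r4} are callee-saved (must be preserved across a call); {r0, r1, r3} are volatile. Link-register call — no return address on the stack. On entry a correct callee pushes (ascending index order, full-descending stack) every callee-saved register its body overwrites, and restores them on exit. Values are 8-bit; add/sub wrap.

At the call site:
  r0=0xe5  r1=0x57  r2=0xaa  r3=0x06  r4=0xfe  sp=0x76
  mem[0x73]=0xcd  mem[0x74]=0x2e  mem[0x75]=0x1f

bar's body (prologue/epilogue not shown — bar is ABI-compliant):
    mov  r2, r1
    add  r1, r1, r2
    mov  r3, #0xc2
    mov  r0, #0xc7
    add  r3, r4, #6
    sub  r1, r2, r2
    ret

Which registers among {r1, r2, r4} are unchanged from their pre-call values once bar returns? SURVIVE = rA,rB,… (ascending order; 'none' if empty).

SURVIVE = r2,r4

prologue: push r2 → mem[0x75]=0xaa, sp=0x75
body[0] mov  r2, r1 → r2=0x57
body[1] add  r1, r1, r2 → r1=0xae
body[2] mov  r3, #0xc2 → r3=0xc2
body[3] mov  r0, #0xc7 → r0=0xc7
body[4] add  r3, r4, #6 → r3=0x04
body[5] sub  r1, r2, r2 → r1=0x00
epilogue: pop r2=0xaa, sp=0x76
r1: caller-saved, written=True
r2: callee-saved, written=True
r4: callee-saved, written=False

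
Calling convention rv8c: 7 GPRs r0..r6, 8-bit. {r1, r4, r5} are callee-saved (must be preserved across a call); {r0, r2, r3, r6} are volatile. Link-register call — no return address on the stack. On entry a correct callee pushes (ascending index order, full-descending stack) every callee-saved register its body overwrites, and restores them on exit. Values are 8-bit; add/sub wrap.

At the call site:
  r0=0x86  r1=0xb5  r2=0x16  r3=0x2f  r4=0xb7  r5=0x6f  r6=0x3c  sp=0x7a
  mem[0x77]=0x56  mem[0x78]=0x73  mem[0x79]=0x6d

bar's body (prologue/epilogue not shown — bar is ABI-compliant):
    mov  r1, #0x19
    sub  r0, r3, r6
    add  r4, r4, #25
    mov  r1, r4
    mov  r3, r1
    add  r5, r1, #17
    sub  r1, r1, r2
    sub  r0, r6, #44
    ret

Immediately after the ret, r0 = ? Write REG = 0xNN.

REG = 0x10

prologue: push r1 → mem[0x79]=0xb5, sp=0x79
prologue: push r4 → mem[0x78]=0xb7, sp=0x78
prologue: push r5 → mem[0x77]=0x6f, sp=0x77
body[0] mov  r1, #0x19 → r1=0x19
body[1] sub  r0, r3, r6 → r0=0xf3
body[2] add  r4, r4, #25 → r4=0xd0
body[3] mov  r1, r4 → r1=0xd0
body[4] mov  r3, r1 → r3=0xd0
body[5] add  r5, r1, #17 → r5=0xe1
body[6] sub  r1, r1, r2 → r1=0xba
body[7] sub  r0, r6, #44 → r0=0x10
epilogue: pop r5=0x6f, sp=0x78
epilogue: pop r4=0xb7, sp=0x79
epilogue: pop r1=0xb5, sp=0x7a
r0 is caller-saved → body value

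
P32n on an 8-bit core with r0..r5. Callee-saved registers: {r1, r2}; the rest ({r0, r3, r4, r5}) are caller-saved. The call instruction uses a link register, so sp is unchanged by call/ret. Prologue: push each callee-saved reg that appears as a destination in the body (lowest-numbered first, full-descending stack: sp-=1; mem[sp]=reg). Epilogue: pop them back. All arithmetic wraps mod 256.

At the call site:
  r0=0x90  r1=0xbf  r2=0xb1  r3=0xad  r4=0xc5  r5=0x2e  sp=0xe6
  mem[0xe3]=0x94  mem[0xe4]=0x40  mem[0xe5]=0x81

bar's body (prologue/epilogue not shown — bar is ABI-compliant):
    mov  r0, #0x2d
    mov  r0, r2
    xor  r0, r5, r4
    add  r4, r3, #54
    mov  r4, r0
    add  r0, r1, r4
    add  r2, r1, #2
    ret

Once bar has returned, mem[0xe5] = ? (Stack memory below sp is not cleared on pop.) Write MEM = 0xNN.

prologue: push r2 -> mem[0xe5]=0xb1, sp=0xe5
body[0] mov  r0, #0x2d -> r0=0x2d
body[1] mov  r0, r2 -> r0=0xb1
body[2] xor  r0, r5, r4 -> r0=0xeb
body[3] add  r4, r3, #54 -> r4=0xe3
body[4] mov  r4, r0 -> r4=0xeb
body[5] add  r0, r1, r4 -> r0=0xaa
body[6] add  r2, r1, #2 -> r2=0xc1
epilogue: pop r2=0xb1, sp=0xe6
prologue pushed ['r2'] at ['0xe5']

MEM = 0xb1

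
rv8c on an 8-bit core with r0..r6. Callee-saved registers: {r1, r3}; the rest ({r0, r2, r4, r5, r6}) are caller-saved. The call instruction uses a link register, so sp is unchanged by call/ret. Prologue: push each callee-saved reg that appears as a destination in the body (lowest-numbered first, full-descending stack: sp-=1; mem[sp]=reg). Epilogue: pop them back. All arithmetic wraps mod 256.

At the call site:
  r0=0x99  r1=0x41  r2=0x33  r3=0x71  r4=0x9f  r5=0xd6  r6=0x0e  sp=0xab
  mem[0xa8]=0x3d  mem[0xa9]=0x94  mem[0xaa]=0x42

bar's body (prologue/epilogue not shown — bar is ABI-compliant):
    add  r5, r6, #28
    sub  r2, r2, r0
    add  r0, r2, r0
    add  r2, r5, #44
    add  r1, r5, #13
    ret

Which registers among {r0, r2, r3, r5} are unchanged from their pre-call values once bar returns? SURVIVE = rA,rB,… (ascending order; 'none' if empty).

SURVIVE = r3

prologue: push r1 → mem[0xaa]=0x41, sp=0xaa
body[0] add  r5, r6, #28 → r5=0x2a
body[1] sub  r2, r2, r0 → r2=0x9a
body[2] add  r0, r2, r0 → r0=0x33
body[3] add  r2, r5, #44 → r2=0x56
body[4] add  r1, r5, #13 → r1=0x37
epilogue: pop r1=0x41, sp=0xab
r0: caller-saved, written=True
r2: caller-saved, written=True
r3: callee-saved, written=False
r5: caller-saved, written=True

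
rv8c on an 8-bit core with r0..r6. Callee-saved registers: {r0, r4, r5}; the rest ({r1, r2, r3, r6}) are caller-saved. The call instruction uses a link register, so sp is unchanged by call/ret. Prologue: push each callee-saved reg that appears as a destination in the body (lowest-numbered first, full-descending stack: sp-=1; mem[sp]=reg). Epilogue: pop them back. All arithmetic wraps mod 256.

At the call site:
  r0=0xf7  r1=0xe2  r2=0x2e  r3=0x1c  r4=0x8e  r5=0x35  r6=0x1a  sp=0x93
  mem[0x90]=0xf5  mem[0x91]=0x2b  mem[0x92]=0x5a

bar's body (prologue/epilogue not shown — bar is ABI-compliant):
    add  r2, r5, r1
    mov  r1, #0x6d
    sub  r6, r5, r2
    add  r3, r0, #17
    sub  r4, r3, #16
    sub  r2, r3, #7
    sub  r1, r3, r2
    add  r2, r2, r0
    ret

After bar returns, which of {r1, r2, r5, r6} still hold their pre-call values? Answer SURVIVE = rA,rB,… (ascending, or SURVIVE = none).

SURVIVE = r5

prologue: push r4 → mem[0x92]=0x8e, sp=0x92
body[0] add  r2, r5, r1 → r2=0x17
body[1] mov  r1, #0x6d → r1=0x6d
body[2] sub  r6, r5, r2 → r6=0x1e
body[3] add  r3, r0, #17 → r3=0x08
body[4] sub  r4, r3, #16 → r4=0xf8
body[5] sub  r2, r3, #7 → r2=0x01
body[6] sub  r1, r3, r2 → r1=0x07
body[7] add  r2, r2, r0 → r2=0xf8
epilogue: pop r4=0x8e, sp=0x93
r1: caller-saved, written=True
r2: caller-saved, written=True
r5: callee-saved, written=False
r6: caller-saved, written=True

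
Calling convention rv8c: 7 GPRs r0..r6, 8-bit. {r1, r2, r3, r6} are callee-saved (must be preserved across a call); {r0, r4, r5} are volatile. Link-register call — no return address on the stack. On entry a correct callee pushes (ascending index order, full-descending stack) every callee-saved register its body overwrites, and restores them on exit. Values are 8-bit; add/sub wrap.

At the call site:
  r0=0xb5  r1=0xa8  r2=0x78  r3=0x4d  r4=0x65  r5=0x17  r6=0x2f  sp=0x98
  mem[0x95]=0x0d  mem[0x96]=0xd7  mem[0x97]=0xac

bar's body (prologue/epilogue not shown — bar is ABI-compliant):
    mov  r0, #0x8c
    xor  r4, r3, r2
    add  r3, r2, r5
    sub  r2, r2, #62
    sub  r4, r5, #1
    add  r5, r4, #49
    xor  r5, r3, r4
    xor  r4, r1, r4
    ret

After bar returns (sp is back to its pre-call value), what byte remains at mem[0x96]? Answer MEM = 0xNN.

MEM = 0x4d

prologue: push r2 -> mem[0x97]=0x78, sp=0x97
prologue: push r3 -> mem[0x96]=0x4d, sp=0x96
body[0] mov  r0, #0x8c -> r0=0x8c
body[1] xor  r4, r3, r2 -> r4=0x35
body[2] add  r3, r2, r5 -> r3=0x8f
body[3] sub  r2, r2, #62 -> r2=0x3a
body[4] sub  r4, r5, #1 -> r4=0x16
body[5] add  r5, r4, #49 -> r5=0x47
body[6] xor  r5, r3, r4 -> r5=0x99
body[7] xor  r4, r1, r4 -> r4=0xbe
epilogue: pop r3=0x4d, sp=0x97
epilogue: pop r2=0x78, sp=0x98
prologue pushed ['r2', 'r3'] at ['0x97', '0x96']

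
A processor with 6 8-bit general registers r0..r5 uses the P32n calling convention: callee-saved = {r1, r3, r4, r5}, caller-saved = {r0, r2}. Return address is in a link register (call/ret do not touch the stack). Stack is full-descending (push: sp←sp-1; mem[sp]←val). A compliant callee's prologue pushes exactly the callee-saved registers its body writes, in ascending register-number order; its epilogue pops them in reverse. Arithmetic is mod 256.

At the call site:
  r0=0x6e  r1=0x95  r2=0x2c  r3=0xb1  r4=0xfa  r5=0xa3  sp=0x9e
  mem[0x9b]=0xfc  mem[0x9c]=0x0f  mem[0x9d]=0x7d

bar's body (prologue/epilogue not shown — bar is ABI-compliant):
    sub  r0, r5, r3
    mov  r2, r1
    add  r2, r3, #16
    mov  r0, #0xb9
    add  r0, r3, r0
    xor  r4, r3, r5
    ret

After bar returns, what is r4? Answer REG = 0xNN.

REG = 0xfa

prologue: push r4 → mem[0x9d]=0xfa, sp=0x9d
body[0] sub  r0, r5, r3 → r0=0xf2
body[1] mov  r2, r1 → r2=0x95
body[2] add  r2, r3, #16 → r2=0xc1
body[3] mov  r0, #0xb9 → r0=0xb9
body[4] add  r0, r3, r0 → r0=0x6a
body[5] xor  r4, r3, r5 → r4=0x12
epilogue: pop r4=0xfa, sp=0x9e
r4 is callee-saved → restored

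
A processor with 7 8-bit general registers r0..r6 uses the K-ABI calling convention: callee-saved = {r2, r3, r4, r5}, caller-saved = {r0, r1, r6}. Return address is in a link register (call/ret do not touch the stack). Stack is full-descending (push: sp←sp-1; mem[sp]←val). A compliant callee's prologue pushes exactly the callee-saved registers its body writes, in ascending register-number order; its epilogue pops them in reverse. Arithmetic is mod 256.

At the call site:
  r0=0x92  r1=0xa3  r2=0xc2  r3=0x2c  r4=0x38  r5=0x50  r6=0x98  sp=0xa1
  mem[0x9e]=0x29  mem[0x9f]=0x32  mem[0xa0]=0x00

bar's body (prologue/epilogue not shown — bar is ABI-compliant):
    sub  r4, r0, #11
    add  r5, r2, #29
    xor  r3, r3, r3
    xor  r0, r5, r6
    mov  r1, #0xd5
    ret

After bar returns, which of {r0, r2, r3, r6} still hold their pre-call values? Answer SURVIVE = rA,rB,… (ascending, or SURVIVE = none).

SURVIVE = r2,r3,r6

prologue: push r3 -> mem[0xa0]=0x2c, sp=0xa0
prologue: push r4 -> mem[0x9f]=0x38, sp=0x9f
prologue: push r5 -> mem[0x9e]=0x50, sp=0x9e
body[0] sub  r4, r0, #11 -> r4=0x87
body[1] add  r5, r2, #29 -> r5=0xdf
body[2] xor  r3, r3, r3 -> r3=0x00
body[3] xor  r0, r5, r6 -> r0=0x47
body[4] mov  r1, #0xd5 -> r1=0xd5
epilogue: pop r5=0x50, sp=0x9f
epilogue: pop r4=0x38, sp=0xa0
epilogue: pop r3=0x2c, sp=0xa1
r0: caller-saved, written=True
r2: callee-saved, written=False
r3: callee-saved, written=True
r6: caller-saved, written=False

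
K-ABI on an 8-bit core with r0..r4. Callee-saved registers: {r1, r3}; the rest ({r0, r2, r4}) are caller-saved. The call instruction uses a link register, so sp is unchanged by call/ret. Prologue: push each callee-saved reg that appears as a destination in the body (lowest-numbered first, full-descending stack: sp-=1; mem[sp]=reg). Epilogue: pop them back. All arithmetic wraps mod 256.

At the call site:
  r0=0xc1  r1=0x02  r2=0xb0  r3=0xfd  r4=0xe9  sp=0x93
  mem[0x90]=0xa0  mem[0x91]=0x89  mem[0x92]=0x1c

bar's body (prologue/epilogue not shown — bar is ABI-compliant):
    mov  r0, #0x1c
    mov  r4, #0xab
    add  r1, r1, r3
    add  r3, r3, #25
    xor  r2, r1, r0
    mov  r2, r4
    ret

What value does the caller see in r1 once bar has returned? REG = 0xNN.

REG = 0x02

prologue: push r1 → mem[0x92]=0x02, sp=0x92
prologue: push r3 → mem[0x91]=0xfd, sp=0x91
body[0] mov  r0, #0x1c → r0=0x1c
body[1] mov  r4, #0xab → r4=0xab
body[2] add  r1, r1, r3 → r1=0xff
body[3] add  r3, r3, #25 → r3=0x16
body[4] xor  r2, r1, r0 → r2=0xe3
body[5] mov  r2, r4 → r2=0xab
epilogue: pop r3=0xfd, sp=0x92
epilogue: pop r1=0x02, sp=0x93
r1 is callee-saved → restored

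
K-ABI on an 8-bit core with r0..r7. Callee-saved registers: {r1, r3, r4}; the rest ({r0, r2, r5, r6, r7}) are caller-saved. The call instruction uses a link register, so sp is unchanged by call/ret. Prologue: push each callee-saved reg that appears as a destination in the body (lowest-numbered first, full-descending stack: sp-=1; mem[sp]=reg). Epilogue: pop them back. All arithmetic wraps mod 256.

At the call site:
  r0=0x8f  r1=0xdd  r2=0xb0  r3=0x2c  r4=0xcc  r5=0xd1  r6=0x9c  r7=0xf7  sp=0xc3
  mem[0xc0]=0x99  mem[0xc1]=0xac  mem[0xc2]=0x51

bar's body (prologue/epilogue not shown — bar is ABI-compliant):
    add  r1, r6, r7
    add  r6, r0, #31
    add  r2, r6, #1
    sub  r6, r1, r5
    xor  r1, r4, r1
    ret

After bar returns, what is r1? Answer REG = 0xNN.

prologue: push r1 -> mem[0xc2]=0xdd, sp=0xc2
body[0] add  r1, r6, r7 -> r1=0x93
body[1] add  r6, r0, #31 -> r6=0xae
body[2] add  r2, r6, #1 -> r2=0xaf
body[3] sub  r6, r1, r5 -> r6=0xc2
body[4] xor  r1, r4, r1 -> r1=0x5f
epilogue: pop r1=0xdd, sp=0xc3
r1 is callee-saved -> restored

REG = 0xdd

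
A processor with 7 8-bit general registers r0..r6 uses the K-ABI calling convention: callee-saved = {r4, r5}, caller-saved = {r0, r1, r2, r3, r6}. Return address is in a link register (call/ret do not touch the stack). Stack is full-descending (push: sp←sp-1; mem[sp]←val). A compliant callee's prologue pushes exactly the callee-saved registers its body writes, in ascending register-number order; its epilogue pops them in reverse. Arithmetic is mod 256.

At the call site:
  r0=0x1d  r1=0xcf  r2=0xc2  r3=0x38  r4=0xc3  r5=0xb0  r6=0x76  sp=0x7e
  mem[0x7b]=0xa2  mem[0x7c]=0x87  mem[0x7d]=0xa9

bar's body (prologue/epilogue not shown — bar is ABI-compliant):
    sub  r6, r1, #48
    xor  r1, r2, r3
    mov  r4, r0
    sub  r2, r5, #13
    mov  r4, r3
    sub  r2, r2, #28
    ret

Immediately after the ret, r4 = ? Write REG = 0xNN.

prologue: push r4 -> mem[0x7d]=0xc3, sp=0x7d
body[0] sub  r6, r1, #48 -> r6=0x9f
body[1] xor  r1, r2, r3 -> r1=0xfa
body[2] mov  r4, r0 -> r4=0x1d
body[3] sub  r2, r5, #13 -> r2=0xa3
body[4] mov  r4, r3 -> r4=0x38
body[5] sub  r2, r2, #28 -> r2=0x87
epilogue: pop r4=0xc3, sp=0x7e
r4 is callee-saved -> restored

REG = 0xc3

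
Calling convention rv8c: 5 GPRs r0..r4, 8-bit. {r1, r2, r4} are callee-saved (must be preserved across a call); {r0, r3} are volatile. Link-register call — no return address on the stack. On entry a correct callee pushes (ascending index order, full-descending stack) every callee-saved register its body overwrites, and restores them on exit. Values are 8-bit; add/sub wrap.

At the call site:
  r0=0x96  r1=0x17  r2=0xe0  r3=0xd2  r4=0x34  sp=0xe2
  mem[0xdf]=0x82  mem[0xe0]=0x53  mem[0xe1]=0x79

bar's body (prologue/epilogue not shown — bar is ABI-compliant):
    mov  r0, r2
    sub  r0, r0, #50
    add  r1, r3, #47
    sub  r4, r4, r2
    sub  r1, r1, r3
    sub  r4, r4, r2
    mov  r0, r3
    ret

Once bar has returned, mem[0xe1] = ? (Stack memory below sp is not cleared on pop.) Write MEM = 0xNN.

prologue: push r1 -> mem[0xe1]=0x17, sp=0xe1
prologue: push r4 -> mem[0xe0]=0x34, sp=0xe0
body[0] mov  r0, r2 -> r0=0xe0
body[1] sub  r0, r0, #50 -> r0=0xae
body[2] add  r1, r3, #47 -> r1=0x01
body[3] sub  r4, r4, r2 -> r4=0x54
body[4] sub  r1, r1, r3 -> r1=0x2f
body[5] sub  r4, r4, r2 -> r4=0x74
body[6] mov  r0, r3 -> r0=0xd2
epilogue: pop r4=0x34, sp=0xe1
epilogue: pop r1=0x17, sp=0xe2
prologue pushed ['r1', 'r4'] at ['0xe1', '0xe0']

MEM = 0x17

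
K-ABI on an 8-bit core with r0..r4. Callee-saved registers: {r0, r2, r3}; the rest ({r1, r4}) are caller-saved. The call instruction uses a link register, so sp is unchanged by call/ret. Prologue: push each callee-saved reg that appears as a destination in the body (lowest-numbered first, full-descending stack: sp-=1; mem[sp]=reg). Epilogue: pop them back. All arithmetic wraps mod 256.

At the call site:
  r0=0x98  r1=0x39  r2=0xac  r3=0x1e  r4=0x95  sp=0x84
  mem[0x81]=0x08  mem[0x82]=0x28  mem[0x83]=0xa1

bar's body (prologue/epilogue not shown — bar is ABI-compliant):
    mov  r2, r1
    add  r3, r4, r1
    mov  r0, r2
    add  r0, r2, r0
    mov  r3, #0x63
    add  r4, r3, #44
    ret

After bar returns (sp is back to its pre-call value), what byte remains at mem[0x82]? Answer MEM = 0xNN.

prologue: push r0 -> mem[0x83]=0x98, sp=0x83
prologue: push r2 -> mem[0x82]=0xac, sp=0x82
prologue: push r3 -> mem[0x81]=0x1e, sp=0x81
body[0] mov  r2, r1 -> r2=0x39
body[1] add  r3, r4, r1 -> r3=0xce
body[2] mov  r0, r2 -> r0=0x39
body[3] add  r0, r2, r0 -> r0=0x72
body[4] mov  r3, #0x63 -> r3=0x63
body[5] add  r4, r3, #44 -> r4=0x8f
epilogue: pop r3=0x1e, sp=0x82
epilogue: pop r2=0xac, sp=0x83
epilogue: pop r0=0x98, sp=0x84
prologue pushed ['r0', 'r2', 'r3'] at ['0x83', '0x82', '0x81']

MEM = 0xac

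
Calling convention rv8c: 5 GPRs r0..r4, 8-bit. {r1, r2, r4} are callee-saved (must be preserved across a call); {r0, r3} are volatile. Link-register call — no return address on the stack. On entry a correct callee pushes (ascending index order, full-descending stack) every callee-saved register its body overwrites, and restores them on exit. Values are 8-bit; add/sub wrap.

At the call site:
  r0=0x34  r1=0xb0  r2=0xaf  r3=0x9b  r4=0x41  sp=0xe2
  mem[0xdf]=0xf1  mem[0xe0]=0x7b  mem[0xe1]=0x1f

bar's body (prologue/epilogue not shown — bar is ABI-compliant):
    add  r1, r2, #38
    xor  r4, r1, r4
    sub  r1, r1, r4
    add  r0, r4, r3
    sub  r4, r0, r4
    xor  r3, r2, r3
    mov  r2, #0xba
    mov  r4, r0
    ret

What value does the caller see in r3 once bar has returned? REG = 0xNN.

REG = 0x34

prologue: push r1 -> mem[0xe1]=0xb0, sp=0xe1
prologue: push r2 -> mem[0xe0]=0xaf, sp=0xe0
prologue: push r4 -> mem[0xdf]=0x41, sp=0xdf
body[0] add  r1, r2, #38 -> r1=0xd5
body[1] xor  r4, r1, r4 -> r4=0x94
body[2] sub  r1, r1, r4 -> r1=0x41
body[3] add  r0, r4, r3 -> r0=0x2f
body[4] sub  r4, r0, r4 -> r4=0x9b
body[5] xor  r3, r2, r3 -> r3=0x34
body[6] mov  r2, #0xba -> r2=0xba
body[7] mov  r4, r0 -> r4=0x2f
epilogue: pop r4=0x41, sp=0xe0
epilogue: pop r2=0xaf, sp=0xe1
epilogue: pop r1=0xb0, sp=0xe2
r3 is caller-saved -> body value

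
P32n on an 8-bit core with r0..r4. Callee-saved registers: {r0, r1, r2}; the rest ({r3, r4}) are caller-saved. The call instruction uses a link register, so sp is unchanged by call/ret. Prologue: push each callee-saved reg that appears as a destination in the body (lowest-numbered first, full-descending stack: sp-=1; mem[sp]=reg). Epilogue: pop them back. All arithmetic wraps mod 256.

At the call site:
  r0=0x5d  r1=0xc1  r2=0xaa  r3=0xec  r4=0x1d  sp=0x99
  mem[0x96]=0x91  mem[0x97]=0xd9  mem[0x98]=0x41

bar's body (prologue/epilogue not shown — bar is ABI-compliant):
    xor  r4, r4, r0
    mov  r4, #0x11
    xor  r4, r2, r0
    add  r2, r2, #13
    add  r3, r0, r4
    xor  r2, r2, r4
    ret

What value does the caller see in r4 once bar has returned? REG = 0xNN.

REG = 0xf7

prologue: push r2 → mem[0x98]=0xaa, sp=0x98
body[0] xor  r4, r4, r0 → r4=0x40
body[1] mov  r4, #0x11 → r4=0x11
body[2] xor  r4, r2, r0 → r4=0xf7
body[3] add  r2, r2, #13 → r2=0xb7
body[4] add  r3, r0, r4 → r3=0x54
body[5] xor  r2, r2, r4 → r2=0x40
epilogue: pop r2=0xaa, sp=0x99
r4 is caller-saved → body value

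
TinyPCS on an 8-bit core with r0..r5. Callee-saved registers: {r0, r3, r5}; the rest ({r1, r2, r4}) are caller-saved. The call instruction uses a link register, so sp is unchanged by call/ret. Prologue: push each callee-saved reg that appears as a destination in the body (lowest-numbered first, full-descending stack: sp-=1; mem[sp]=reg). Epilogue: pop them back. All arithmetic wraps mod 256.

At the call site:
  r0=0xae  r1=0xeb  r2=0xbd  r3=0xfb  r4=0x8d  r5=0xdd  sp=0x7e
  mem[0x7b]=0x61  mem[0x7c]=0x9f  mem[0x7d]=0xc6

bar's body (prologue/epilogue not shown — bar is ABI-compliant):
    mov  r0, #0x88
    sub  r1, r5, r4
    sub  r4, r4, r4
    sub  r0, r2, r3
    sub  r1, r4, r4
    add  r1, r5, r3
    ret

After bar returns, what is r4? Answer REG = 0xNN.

prologue: push r0 → mem[0x7d]=0xae, sp=0x7d
body[0] mov  r0, #0x88 → r0=0x88
body[1] sub  r1, r5, r4 → r1=0x50
body[2] sub  r4, r4, r4 → r4=0x00
body[3] sub  r0, r2, r3 → r0=0xc2
body[4] sub  r1, r4, r4 → r1=0x00
body[5] add  r1, r5, r3 → r1=0xd8
epilogue: pop r0=0xae, sp=0x7e
r4 is caller-saved → body value

REG = 0x00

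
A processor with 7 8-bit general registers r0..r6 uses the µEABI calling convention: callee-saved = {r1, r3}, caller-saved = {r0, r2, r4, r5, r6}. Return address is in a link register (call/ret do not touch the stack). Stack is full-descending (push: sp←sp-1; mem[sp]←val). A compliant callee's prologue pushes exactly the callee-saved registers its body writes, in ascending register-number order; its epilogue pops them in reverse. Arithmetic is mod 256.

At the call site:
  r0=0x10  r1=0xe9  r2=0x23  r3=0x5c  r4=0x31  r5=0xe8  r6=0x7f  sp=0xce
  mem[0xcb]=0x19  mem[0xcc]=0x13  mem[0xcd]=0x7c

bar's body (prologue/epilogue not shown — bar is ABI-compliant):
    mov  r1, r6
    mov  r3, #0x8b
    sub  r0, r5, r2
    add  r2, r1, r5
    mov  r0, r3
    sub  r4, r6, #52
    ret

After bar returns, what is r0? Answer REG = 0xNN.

prologue: push r1 → mem[0xcd]=0xe9, sp=0xcd
prologue: push r3 → mem[0xcc]=0x5c, sp=0xcc
body[0] mov  r1, r6 → r1=0x7f
body[1] mov  r3, #0x8b → r3=0x8b
body[2] sub  r0, r5, r2 → r0=0xc5
body[3] add  r2, r1, r5 → r2=0x67
body[4] mov  r0, r3 → r0=0x8b
body[5] sub  r4, r6, #52 → r4=0x4b
epilogue: pop r3=0x5c, sp=0xcd
epilogue: pop r1=0xe9, sp=0xce
r0 is caller-saved → body value

REG = 0x8b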